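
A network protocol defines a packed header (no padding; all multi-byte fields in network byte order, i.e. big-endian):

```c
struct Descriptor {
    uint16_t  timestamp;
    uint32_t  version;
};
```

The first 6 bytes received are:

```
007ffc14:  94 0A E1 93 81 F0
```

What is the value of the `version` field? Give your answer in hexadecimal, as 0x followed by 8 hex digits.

0xE19381F0

`version` follows `timestamp` (2 bytes), so it starts at byte offset 2 and occupies 4 bytes.
Bytes at offsets 2..5: E1 93 81 F0.
Big-endian: lowest address holds the most-significant byte.
The bytes are already most-significant first: 0xE19381F0.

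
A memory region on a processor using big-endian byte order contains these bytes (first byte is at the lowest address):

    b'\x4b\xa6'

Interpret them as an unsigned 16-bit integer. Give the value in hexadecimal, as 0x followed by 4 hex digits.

0x4BA6

In big-endian order the high byte comes first in memory.
The bytes are already most-significant first: 0x4BA6.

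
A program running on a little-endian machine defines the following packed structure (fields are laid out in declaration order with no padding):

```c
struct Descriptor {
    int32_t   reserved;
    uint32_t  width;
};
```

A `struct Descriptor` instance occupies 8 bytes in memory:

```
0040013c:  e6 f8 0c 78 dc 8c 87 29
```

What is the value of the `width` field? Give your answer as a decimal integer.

696749276

`width` follows `reserved` (4 bytes), so it starts at byte offset 4 and occupies 4 bytes.
Bytes at offsets 4..7: DC 8C 87 29.
Little-endian stores the least-significant byte at the lowest address.
Reassemble most-significant byte first: 29 87 8C DC → 0x29878CDC.
0x29878CDC = 696749276.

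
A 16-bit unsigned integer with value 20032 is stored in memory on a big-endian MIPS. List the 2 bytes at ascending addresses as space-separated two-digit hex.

4E 40

20032 in hexadecimal, padded to 16 bits, is 0x4E40.
Split into bytes (most-significant first): 4E 40.
Big-endian stores the most-significant byte at the lowest address.
So the memory order matches the most-significant-first order: 4E 40.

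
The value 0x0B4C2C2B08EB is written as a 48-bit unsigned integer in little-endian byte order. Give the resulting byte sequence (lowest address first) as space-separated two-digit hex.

Split into bytes (most-significant first): 0B 4C 2C 2B 08 EB.
Little-endian stores the least-significant byte at the lowest address.
So at ascending addresses the bytes are EB 08 2B 2C 4C 0B.

EB 08 2B 2C 4C 0B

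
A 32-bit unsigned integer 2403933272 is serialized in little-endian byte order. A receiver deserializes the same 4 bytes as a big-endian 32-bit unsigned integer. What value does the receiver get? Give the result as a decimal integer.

1478248847

2403933272 in 32-bit hexadecimal is 0x8F491C58.
Stored little-endian, the bytes at ascending addresses are 58 1C 49 8F.
Read back as big-endian, the last byte is least significant, giving 0x581C498F.
0x581C498F = 1478248847.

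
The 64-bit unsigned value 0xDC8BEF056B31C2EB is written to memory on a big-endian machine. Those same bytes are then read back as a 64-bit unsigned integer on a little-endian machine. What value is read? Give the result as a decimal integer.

Stored big-endian, the bytes at ascending addresses are DC 8B EF 05 6B 31 C2 EB.
Read back as little-endian, the first byte is least significant, giving 0xEBC2316B05EF8BDC.
0xEBC2316B05EF8BDC = 16988195080125778908.

16988195080125778908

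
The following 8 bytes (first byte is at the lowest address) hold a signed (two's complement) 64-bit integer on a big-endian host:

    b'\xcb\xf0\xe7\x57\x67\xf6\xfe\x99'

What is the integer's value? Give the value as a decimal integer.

-3751244127007211879

Big-endian: lowest address holds the most-significant byte.
The bytes are already most-significant first: 0xCBF0E75767F6FE99.
Top bit is set, so as a signed 64-bit value this is 0xCBF0E75767F6FE99 − 2^64 = -3751244127007211879.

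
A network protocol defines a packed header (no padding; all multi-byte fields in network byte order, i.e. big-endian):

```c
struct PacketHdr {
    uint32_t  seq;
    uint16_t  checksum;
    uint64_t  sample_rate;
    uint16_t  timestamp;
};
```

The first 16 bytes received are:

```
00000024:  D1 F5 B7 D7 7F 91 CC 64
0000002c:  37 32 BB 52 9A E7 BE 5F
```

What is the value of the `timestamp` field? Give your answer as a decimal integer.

`timestamp` follows `seq` (4 B), `checksum` (2 B), `sample_rate` (8 B), so it starts at offset 4 + 2 + 8 = 14 and occupies 2 bytes.
Bytes at offsets 14..15: BE 5F.
In big-endian order the high byte comes first in memory.
The bytes are already most-significant first: 0xBE5F.
0xBE5F = 48735.

48735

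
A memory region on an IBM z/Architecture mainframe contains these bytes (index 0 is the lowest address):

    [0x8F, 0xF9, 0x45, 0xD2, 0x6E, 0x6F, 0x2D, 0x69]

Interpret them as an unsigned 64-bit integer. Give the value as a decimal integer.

10374399986722876777

Big-endian stores the most-significant byte at the lowest address.
The bytes are already most-significant first: 0x8FF945D26E6F2D69.
0x8FF945D26E6F2D69 = 10374399986722876777.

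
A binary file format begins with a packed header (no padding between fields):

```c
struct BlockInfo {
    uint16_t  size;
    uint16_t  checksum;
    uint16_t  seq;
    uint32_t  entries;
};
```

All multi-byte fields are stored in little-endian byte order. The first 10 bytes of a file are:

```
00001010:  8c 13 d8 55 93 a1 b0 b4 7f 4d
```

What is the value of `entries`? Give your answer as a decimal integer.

1300214960

`entries` follows `size` (2 B), `checksum` (2 B), `seq` (2 B), so it starts at offset 2 + 2 + 2 = 6 and occupies 4 bytes.
Bytes at offsets 6..9: B0 B4 7F 4D.
In little-endian order the low byte comes first in memory.
Reassemble most-significant byte first: 4D 7F B4 B0 → 0x4D7FB4B0.
0x4D7FB4B0 = 1300214960.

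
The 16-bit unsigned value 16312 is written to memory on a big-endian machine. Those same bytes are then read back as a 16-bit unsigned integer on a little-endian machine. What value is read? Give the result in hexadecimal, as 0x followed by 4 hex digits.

16312 in 16-bit hexadecimal is 0x3FB8.
Stored big-endian, the bytes at ascending addresses are 3F B8.
Read back as little-endian, the first byte is least significant, giving 0xB83F.

0xB83F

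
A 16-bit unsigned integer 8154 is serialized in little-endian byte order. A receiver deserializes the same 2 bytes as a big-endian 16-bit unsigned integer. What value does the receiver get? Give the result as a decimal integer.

55839

8154 in 16-bit hexadecimal is 0x1FDA.
Stored little-endian, the bytes at ascending addresses are DA 1F.
Read back as big-endian, the last byte is least significant, giving 0xDA1F.
0xDA1F = 55839.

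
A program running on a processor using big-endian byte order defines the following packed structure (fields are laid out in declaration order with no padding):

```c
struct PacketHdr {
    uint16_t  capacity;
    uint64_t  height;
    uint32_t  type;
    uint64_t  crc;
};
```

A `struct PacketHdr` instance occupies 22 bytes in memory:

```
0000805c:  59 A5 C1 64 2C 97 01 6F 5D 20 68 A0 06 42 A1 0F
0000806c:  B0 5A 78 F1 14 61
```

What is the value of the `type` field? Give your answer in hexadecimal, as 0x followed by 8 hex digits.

`type` follows `capacity` (2 B), `height` (8 B), so it starts at offset 2 + 8 = 10 and occupies 4 bytes.
Bytes at offsets 10..13: 68 A0 06 42.
Big-endian: lowest address holds the most-significant byte.
The bytes are already most-significant first: 0x68A00642.

0x68A00642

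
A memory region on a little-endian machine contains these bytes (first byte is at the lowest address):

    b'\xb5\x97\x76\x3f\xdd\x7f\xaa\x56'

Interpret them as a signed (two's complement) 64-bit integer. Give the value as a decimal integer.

6244944421531850677

In little-endian order the low byte comes first in memory.
Reassemble most-significant byte first: 56 AA 7F DD 3F 76 97 B5 → 0x56AA7FDD3F7697B5.
0x56AA7FDD3F7697B5 = 6244944421531850677.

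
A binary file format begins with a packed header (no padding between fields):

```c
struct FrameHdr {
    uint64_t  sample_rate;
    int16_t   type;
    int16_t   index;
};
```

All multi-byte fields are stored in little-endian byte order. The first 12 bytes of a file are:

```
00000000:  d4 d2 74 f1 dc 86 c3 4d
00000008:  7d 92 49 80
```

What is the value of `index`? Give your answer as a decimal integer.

`index` follows `sample_rate` (8 B), `type` (2 B), so it starts at offset 8 + 2 = 10 and occupies 2 bytes.
Bytes at offsets 10..11: 49 80.
In little-endian order the low byte comes first in memory.
Reassemble most-significant byte first: 80 49 → 0x8049.
Top bit is set, so as a signed 16-bit value this is 0x8049 − 2^16 = -32695.

-32695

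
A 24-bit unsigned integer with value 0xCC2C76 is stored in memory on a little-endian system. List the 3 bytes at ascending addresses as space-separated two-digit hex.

76 2C CC

Split into bytes (most-significant first): CC 2C 76.
In little-endian order the low byte comes first in memory.
So at ascending addresses the bytes are 76 2C CC.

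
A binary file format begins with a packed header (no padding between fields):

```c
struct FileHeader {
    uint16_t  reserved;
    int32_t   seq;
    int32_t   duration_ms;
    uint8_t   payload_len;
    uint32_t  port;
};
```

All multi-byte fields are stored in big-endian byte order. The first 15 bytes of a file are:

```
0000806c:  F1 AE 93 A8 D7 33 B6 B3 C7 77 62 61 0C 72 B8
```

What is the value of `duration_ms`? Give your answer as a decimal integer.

-1229731977

`duration_ms` follows `reserved` (2 B), `seq` (4 B), so it starts at offset 2 + 4 = 6 and occupies 4 bytes.
Bytes at offsets 6..9: B6 B3 C7 77.
In big-endian order the high byte comes first in memory.
The bytes are already most-significant first: 0xB6B3C777.
Top bit is set, so as a signed 32-bit value this is 0xB6B3C777 − 2^32 = -1229731977.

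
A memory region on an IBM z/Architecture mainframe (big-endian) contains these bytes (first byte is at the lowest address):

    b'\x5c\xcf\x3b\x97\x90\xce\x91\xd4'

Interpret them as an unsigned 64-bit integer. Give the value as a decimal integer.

6687629493824033236

Big-endian stores the most-significant byte at the lowest address.
The bytes are already most-significant first: 0x5CCF3B9790CE91D4.
0x5CCF3B9790CE91D4 = 6687629493824033236.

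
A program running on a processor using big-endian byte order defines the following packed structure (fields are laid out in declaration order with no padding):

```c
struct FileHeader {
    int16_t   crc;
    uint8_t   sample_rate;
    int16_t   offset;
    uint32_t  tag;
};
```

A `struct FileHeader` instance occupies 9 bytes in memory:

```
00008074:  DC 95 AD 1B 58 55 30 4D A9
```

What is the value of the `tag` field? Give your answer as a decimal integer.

`tag` follows `crc` (2 B), `sample_rate` (1 B), `offset` (2 B), so it starts at offset 2 + 1 + 2 = 5 and occupies 4 bytes.
Bytes at offsets 5..8: 55 30 4D A9.
Big-endian stores the most-significant byte at the lowest address.
The bytes are already most-significant first: 0x55304DA9.
0x55304DA9 = 1429228969.

1429228969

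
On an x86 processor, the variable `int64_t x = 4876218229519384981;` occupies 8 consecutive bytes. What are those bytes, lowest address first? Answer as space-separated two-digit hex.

95 81 C9 F9 A4 CE AB 43

4876218229519384981 in hexadecimal, padded to 64 bits, is 0x43ABCEA4F9C98195.
Split into bytes (most-significant first): 43 AB CE A4 F9 C9 81 95.
Little-endian: lowest address holds the least-significant byte.
So at ascending addresses the bytes are 95 81 C9 F9 A4 CE AB 43.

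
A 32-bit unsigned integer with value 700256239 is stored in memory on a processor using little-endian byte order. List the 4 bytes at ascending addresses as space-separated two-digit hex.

700256239 in hexadecimal, padded to 32 bits, is 0x29BD0FEF.
Split into bytes (most-significant first): 29 BD 0F EF.
Little-endian: lowest address holds the least-significant byte.
So at ascending addresses the bytes are EF 0F BD 29.

EF 0F BD 29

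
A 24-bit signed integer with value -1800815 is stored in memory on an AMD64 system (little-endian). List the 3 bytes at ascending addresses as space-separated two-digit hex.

91 85 E4

Two's complement of -1800815 in 24 bits: 1800815 = 0x1B7A6F; invert → 0xE48590; add 1 → 0xE48591.
Split into bytes (most-significant first): E4 85 91.
In little-endian order the low byte comes first in memory.
So at ascending addresses the bytes are 91 85 E4.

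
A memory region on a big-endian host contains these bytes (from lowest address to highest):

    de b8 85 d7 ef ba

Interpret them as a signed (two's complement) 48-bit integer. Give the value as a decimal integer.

Big-endian: lowest address holds the most-significant byte.
The bytes are already most-significant first: 0xDEB885D7EFBA.
Top bit is set, so as a signed 48-bit value this is 0xDEB885D7EFBA − 2^48 = -36590875840582.

-36590875840582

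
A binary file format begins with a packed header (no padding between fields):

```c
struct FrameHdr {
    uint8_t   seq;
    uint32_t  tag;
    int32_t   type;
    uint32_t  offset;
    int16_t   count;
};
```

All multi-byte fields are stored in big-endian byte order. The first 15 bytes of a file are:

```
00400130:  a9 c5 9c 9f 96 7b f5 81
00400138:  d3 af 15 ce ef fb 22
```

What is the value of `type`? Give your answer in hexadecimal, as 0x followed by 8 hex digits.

`type` follows `seq` (1 B), `tag` (4 B), so it starts at offset 1 + 4 = 5 and occupies 4 bytes.
Bytes at offsets 5..8: 7B F5 81 D3.
In big-endian order the high byte comes first in memory.
The bytes are already most-significant first: 0x7BF581D3.

0x7BF581D3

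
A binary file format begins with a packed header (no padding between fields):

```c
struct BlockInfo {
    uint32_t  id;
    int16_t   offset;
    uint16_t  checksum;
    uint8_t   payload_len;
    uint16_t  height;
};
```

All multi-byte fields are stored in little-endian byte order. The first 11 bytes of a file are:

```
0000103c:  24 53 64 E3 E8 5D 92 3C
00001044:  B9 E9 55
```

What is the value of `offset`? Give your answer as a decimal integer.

24040

`offset` follows `id` (4 bytes), so it starts at byte offset 4 and occupies 2 bytes.
Bytes at offsets 4..5: E8 5D.
In little-endian order the low byte comes first in memory.
Reassemble most-significant byte first: 5D E8 → 0x5DE8.
0x5DE8 = 24040.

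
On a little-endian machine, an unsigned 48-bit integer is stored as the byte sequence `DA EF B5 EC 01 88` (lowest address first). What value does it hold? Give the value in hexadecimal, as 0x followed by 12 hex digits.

0x8801ECB5EFDA

Little-endian: lowest address holds the least-significant byte.
Reassemble most-significant byte first: 88 01 EC B5 EF DA → 0x8801ECB5EFDA.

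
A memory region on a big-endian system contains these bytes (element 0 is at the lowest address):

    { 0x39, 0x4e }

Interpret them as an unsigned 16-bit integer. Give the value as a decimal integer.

14670

Big-endian stores the most-significant byte at the lowest address.
The bytes are already most-significant first: 0x394E.
0x394E = 14670.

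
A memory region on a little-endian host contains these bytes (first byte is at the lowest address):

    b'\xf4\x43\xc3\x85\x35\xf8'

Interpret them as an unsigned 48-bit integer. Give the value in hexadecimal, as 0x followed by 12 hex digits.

Little-endian stores the least-significant byte at the lowest address.
Reassemble most-significant byte first: F8 35 85 C3 43 F4 → 0xF83585C343F4.

0xF83585C343F4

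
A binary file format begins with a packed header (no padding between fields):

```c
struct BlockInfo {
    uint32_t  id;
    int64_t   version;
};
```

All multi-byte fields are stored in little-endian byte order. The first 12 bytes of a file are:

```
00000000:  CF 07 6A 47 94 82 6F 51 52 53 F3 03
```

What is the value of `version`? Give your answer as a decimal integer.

284662814473159316

`version` follows `id` (4 bytes), so it starts at byte offset 4 and occupies 8 bytes.
Bytes at offsets 4..11: 94 82 6F 51 52 53 F3 03.
Little-endian: lowest address holds the least-significant byte.
Reassemble most-significant byte first: 03 F3 53 52 51 6F 82 94 → 0x03F35352516F8294.
0x03F35352516F8294 = 284662814473159316.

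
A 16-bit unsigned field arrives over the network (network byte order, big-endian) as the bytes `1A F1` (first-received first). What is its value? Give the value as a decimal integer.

Big-endian stores the most-significant byte at the lowest address.
The bytes are already most-significant first: 0x1AF1.
0x1AF1 = 6897.

6897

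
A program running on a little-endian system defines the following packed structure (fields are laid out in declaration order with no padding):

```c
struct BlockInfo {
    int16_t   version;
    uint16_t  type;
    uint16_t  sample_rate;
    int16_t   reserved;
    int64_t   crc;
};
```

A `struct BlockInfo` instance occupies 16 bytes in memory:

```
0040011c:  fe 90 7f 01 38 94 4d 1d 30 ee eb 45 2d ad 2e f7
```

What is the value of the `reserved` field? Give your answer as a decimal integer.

7501

`reserved` follows `version` (2 B), `type` (2 B), `sample_rate` (2 B), so it starts at offset 2 + 2 + 2 = 6 and occupies 2 bytes.
Bytes at offsets 6..7: 4D 1D.
Little-endian stores the least-significant byte at the lowest address.
Reassemble most-significant byte first: 1D 4D → 0x1D4D.
0x1D4D = 7501.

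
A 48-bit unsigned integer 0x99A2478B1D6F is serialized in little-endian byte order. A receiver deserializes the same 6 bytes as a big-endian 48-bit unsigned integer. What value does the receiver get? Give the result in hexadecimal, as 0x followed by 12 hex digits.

0x6F1D8B47A299

Stored little-endian, the bytes at ascending addresses are 6F 1D 8B 47 A2 99.
Read back as big-endian, the last byte is least significant, giving 0x6F1D8B47A299.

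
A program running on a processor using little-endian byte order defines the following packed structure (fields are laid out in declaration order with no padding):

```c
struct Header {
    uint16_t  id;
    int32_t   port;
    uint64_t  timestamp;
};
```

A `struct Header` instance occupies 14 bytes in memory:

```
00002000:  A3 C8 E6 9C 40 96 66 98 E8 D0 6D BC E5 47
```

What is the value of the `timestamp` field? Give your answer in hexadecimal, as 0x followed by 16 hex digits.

0x47E5BC6DD0E89866

`timestamp` follows `id` (2 B), `port` (4 B), so it starts at offset 2 + 4 = 6 and occupies 8 bytes.
Bytes at offsets 6..13: 66 98 E8 D0 6D BC E5 47.
Little-endian stores the least-significant byte at the lowest address.
Reassemble most-significant byte first: 47 E5 BC 6D D0 E8 98 66 → 0x47E5BC6DD0E89866.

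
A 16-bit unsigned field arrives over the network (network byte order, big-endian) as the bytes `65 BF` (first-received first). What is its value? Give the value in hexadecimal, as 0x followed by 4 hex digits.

Big-endian: lowest address holds the most-significant byte.
The bytes are already most-significant first: 0x65BF.

0x65BF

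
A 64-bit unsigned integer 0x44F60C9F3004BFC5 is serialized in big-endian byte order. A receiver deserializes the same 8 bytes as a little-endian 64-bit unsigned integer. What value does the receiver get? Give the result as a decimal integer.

Stored big-endian, the bytes at ascending addresses are 44 F6 0C 9F 30 04 BF C5.
Read back as little-endian, the first byte is least significant, giving 0xC5BF04309F0CF644.
0xC5BF04309F0CF644 = 14249112352896906820.

14249112352896906820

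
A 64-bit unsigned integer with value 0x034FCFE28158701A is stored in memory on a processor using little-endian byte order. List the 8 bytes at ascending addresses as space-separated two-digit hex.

Split into bytes (most-significant first): 03 4F CF E2 81 58 70 1A.
In little-endian order the low byte comes first in memory.
So at ascending addresses the bytes are 1A 70 58 81 E2 CF 4F 03.

1A 70 58 81 E2 CF 4F 03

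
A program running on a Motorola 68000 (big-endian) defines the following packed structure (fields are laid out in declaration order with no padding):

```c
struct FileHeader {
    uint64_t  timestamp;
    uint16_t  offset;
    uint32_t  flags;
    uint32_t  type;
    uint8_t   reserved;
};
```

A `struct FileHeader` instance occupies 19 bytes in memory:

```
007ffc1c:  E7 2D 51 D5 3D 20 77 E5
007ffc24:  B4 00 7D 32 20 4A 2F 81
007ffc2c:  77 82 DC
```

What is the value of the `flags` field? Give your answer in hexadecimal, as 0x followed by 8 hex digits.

`flags` follows `timestamp` (8 B), `offset` (2 B), so it starts at offset 8 + 2 = 10 and occupies 4 bytes.
Bytes at offsets 10..13: 7D 32 20 4A.
Big-endian stores the most-significant byte at the lowest address.
The bytes are already most-significant first: 0x7D32204A.

0x7D32204A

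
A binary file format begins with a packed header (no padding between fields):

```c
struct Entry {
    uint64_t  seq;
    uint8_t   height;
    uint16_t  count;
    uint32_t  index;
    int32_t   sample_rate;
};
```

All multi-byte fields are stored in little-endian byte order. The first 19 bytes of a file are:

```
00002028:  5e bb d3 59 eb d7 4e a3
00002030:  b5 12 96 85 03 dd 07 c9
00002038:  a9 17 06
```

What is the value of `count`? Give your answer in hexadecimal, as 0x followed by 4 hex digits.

0x9612

`count` follows `seq` (8 B), `height` (1 B), so it starts at offset 8 + 1 = 9 and occupies 2 bytes.
Bytes at offsets 9..10: 12 96.
Little-endian stores the least-significant byte at the lowest address.
Reassemble most-significant byte first: 96 12 → 0x9612.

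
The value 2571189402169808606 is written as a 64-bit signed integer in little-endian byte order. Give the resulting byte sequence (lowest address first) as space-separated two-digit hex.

2571189402169808606 in hexadecimal, padded to 64 bits, is 0x23AEB323769496DE.
Split into bytes (most-significant first): 23 AE B3 23 76 94 96 DE.
In little-endian order the low byte comes first in memory.
So at ascending addresses the bytes are DE 96 94 76 23 B3 AE 23.

DE 96 94 76 23 B3 AE 23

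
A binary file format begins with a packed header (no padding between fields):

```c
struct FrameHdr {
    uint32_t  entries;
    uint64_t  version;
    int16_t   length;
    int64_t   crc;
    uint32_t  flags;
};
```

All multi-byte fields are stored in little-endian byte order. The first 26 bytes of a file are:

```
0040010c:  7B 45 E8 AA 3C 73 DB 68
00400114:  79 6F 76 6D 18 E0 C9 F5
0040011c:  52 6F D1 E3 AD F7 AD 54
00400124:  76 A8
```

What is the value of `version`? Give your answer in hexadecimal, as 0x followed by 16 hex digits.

0x6D766F7968DB733C

`version` follows `entries` (4 bytes), so it starts at byte offset 4 and occupies 8 bytes.
Bytes at offsets 4..11: 3C 73 DB 68 79 6F 76 6D.
Little-endian stores the least-significant byte at the lowest address.
Reassemble most-significant byte first: 6D 76 6F 79 68 DB 73 3C → 0x6D766F7968DB733C.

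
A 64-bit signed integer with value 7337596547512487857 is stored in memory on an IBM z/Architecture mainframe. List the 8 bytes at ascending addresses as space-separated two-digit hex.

7337596547512487857 in hexadecimal, padded to 64 bits, is 0x65D4612F079D4FB1.
Split into bytes (most-significant first): 65 D4 61 2F 07 9D 4F B1.
Big-endian: lowest address holds the most-significant byte.
So the memory order matches the most-significant-first order: 65 D4 61 2F 07 9D 4F B1.

65 D4 61 2F 07 9D 4F B1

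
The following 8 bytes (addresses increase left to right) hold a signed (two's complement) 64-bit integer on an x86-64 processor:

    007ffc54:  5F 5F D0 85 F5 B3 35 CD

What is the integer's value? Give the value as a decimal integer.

-3659821255075274913

Little-endian stores the least-significant byte at the lowest address.
Reassemble most-significant byte first: CD 35 B3 F5 85 D0 5F 5F → 0xCD35B3F585D05F5F.
Top bit is set, so as a signed 64-bit value this is 0xCD35B3F585D05F5F − 2^64 = -3659821255075274913.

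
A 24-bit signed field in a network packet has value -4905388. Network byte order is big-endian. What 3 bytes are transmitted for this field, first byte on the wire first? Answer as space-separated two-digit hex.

B5 26 54

Two's complement of -4905388 in 24 bits: 4905388 = 0x4AD9AC; invert → 0xB52653; add 1 → 0xB52654.
Split into bytes (most-significant first): B5 26 54.
Big-endian stores the most-significant byte at the lowest address.
So the memory order matches the most-significant-first order: B5 26 54.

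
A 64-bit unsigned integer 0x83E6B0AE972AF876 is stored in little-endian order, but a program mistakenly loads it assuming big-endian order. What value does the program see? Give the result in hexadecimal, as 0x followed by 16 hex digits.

Stored little-endian, the bytes at ascending addresses are 76 F8 2A 97 AE B0 E6 83.
Read back as big-endian, the last byte is least significant, giving 0x76F82A97AEB0E683.

0x76F82A97AEB0E683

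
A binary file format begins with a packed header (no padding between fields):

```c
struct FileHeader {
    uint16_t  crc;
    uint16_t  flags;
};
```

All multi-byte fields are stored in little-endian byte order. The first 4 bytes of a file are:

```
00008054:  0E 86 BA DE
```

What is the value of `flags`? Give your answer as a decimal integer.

`flags` follows `crc` (2 bytes), so it starts at byte offset 2 and occupies 2 bytes.
Bytes at offsets 2..3: BA DE.
Little-endian stores the least-significant byte at the lowest address.
Reassemble most-significant byte first: DE BA → 0xDEBA.
0xDEBA = 57018.

57018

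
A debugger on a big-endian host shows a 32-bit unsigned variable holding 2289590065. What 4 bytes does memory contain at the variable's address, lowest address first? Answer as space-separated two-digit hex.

2289590065 in hexadecimal, padded to 32 bits, is 0x88785F31.
Split into bytes (most-significant first): 88 78 5F 31.
In big-endian order the high byte comes first in memory.
So the memory order matches the most-significant-first order: 88 78 5F 31.

88 78 5F 31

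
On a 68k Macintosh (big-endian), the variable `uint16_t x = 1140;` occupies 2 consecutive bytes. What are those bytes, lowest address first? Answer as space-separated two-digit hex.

1140 in hexadecimal, padded to 16 bits, is 0x0474.
Split into bytes (most-significant first): 04 74.
Big-endian: lowest address holds the most-significant byte.
So the memory order matches the most-significant-first order: 04 74.

04 74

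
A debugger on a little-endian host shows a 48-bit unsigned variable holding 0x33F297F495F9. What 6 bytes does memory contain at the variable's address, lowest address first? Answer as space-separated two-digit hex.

F9 95 F4 97 F2 33

Split into bytes (most-significant first): 33 F2 97 F4 95 F9.
Little-endian: lowest address holds the least-significant byte.
So at ascending addresses the bytes are F9 95 F4 97 F2 33.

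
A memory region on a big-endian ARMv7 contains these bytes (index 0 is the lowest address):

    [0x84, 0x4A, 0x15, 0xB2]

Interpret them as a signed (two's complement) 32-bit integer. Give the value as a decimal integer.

Big-endian stores the most-significant byte at the lowest address.
The bytes are already most-significant first: 0x844A15B2.
Top bit is set, so as a signed 32-bit value this is 0x844A15B2 − 2^32 = -2075519566.

-2075519566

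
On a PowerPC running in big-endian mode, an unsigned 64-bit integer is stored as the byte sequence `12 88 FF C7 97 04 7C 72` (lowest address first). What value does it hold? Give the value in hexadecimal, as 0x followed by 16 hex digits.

In big-endian order the high byte comes first in memory.
The bytes are already most-significant first: 0x1288FFC797047C72.

0x1288FFC797047C72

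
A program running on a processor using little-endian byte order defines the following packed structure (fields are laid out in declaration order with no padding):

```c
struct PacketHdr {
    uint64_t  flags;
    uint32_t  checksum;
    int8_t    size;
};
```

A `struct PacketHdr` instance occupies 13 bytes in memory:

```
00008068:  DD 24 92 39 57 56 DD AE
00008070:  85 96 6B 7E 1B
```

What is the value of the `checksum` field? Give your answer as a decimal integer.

2120980101

`checksum` follows `flags` (8 bytes), so it starts at byte offset 8 and occupies 4 bytes.
Bytes at offsets 8..11: 85 96 6B 7E.
In little-endian order the low byte comes first in memory.
Reassemble most-significant byte first: 7E 6B 96 85 → 0x7E6B9685.
0x7E6B9685 = 2120980101.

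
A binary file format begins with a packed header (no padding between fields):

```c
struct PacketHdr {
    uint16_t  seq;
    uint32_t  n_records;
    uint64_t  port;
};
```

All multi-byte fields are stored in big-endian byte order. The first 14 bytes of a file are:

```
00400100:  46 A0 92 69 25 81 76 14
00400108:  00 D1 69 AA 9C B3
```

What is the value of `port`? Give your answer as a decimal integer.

`port` follows `seq` (2 B), `n_records` (4 B), so it starts at offset 2 + 4 = 6 and occupies 8 bytes.
Bytes at offsets 6..13: 76 14 00 D1 69 AA 9C B3.
In big-endian order the high byte comes first in memory.
The bytes are already most-significant first: 0x761400D169AA9CB3.
0x761400D169AA9CB3 = 8508426495430663347.

8508426495430663347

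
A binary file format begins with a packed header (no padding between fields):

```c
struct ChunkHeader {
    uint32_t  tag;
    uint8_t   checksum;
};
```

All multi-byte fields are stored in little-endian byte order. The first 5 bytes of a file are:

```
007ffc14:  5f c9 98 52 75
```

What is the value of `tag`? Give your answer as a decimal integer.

`tag` is the first field, at byte offset 0, occupying 4 bytes.
Bytes at offsets 0..3: 5F C9 98 52.
In little-endian order the low byte comes first in memory.
Reassemble most-significant byte first: 52 98 C9 5F → 0x5298C95F.
0x5298C95F = 1385744735.

1385744735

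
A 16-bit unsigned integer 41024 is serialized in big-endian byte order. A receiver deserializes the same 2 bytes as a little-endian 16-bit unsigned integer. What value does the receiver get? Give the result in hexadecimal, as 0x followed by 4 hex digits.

41024 in 16-bit hexadecimal is 0xA040.
Stored big-endian, the bytes at ascending addresses are A0 40.
Read back as little-endian, the first byte is least significant, giving 0x40A0.

0x40A0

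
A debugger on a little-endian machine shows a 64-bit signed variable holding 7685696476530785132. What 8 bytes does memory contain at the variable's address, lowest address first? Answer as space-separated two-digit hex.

7685696476530785132 in hexadecimal, padded to 64 bits, is 0x6AA914398F16BB6C.
Split into bytes (most-significant first): 6A A9 14 39 8F 16 BB 6C.
In little-endian order the low byte comes first in memory.
So at ascending addresses the bytes are 6C BB 16 8F 39 14 A9 6A.

6C BB 16 8F 39 14 A9 6A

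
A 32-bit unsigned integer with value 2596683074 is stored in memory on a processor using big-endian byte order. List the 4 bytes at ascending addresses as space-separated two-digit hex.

9A C6 3D 42

2596683074 in hexadecimal, padded to 32 bits, is 0x9AC63D42.
Split into bytes (most-significant first): 9A C6 3D 42.
Big-endian stores the most-significant byte at the lowest address.
So the memory order matches the most-significant-first order: 9A C6 3D 42.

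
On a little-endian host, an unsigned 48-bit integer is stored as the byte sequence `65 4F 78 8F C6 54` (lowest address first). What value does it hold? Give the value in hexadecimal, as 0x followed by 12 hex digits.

Little-endian stores the least-significant byte at the lowest address.
Reassemble most-significant byte first: 54 C6 8F 78 4F 65 → 0x54C68F784F65.

0x54C68F784F65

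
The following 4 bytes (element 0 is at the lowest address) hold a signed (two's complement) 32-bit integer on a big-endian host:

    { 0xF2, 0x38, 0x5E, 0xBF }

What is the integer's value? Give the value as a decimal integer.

-231186753

Big-endian stores the most-significant byte at the lowest address.
The bytes are already most-significant first: 0xF2385EBF.
Top bit is set, so as a signed 32-bit value this is 0xF2385EBF − 2^32 = -231186753.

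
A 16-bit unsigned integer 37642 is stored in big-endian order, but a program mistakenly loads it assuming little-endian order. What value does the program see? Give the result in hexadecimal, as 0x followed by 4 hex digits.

0x0A93

37642 in 16-bit hexadecimal is 0x930A.
Stored big-endian, the bytes at ascending addresses are 93 0A.
Read back as little-endian, the first byte is least significant, giving 0x0A93.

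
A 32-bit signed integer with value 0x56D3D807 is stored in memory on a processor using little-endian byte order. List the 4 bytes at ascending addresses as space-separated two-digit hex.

07 D8 D3 56

Split into bytes (most-significant first): 56 D3 D8 07.
Little-endian stores the least-significant byte at the lowest address.
So at ascending addresses the bytes are 07 D8 D3 56.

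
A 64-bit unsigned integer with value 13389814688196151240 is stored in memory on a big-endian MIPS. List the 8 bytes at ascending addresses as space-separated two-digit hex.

13389814688196151240 in hexadecimal, padded to 64 bits, is 0xB9D22D84423D47C8.
Split into bytes (most-significant first): B9 D2 2D 84 42 3D 47 C8.
Big-endian stores the most-significant byte at the lowest address.
So the memory order matches the most-significant-first order: B9 D2 2D 84 42 3D 47 C8.

B9 D2 2D 84 42 3D 47 C8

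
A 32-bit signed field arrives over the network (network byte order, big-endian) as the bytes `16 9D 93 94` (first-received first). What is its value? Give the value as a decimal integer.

379425684

In big-endian order the high byte comes first in memory.
The bytes are already most-significant first: 0x169D9394.
0x169D9394 = 379425684.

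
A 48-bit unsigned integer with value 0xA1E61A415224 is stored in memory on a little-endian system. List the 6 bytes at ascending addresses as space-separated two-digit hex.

24 52 41 1A E6 A1

Split into bytes (most-significant first): A1 E6 1A 41 52 24.
Little-endian: lowest address holds the least-significant byte.
So at ascending addresses the bytes are 24 52 41 1A E6 A1.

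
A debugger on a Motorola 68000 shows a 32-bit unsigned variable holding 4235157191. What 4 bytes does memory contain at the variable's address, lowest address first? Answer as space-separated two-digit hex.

4235157191 in hexadecimal, padded to 32 bits, is 0xFC6F5EC7.
Split into bytes (most-significant first): FC 6F 5E C7.
Big-endian: lowest address holds the most-significant byte.
So the memory order matches the most-significant-first order: FC 6F 5E C7.

FC 6F 5E C7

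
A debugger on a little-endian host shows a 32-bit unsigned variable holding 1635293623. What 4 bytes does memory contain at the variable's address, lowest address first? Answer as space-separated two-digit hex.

1635293623 in hexadecimal, padded to 32 bits, is 0x617899B7.
Split into bytes (most-significant first): 61 78 99 B7.
Little-endian: lowest address holds the least-significant byte.
So at ascending addresses the bytes are B7 99 78 61.

B7 99 78 61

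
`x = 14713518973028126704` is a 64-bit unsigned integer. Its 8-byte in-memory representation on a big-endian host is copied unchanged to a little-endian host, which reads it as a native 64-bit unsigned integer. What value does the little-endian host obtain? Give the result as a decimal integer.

17352175745202073804

14713518973028126704 in 64-bit hexadecimal is 0xCC30EB8CE74FCFF0.
Stored big-endian, the bytes at ascending addresses are CC 30 EB 8C E7 4F CF F0.
Read back as little-endian, the first byte is least significant, giving 0xF0CF4FE78CEB30CC.
0xF0CF4FE78CEB30CC = 17352175745202073804.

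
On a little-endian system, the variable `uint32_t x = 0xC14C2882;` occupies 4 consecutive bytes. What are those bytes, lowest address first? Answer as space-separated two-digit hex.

82 28 4C C1

Split into bytes (most-significant first): C1 4C 28 82.
Little-endian stores the least-significant byte at the lowest address.
So at ascending addresses the bytes are 82 28 4C C1.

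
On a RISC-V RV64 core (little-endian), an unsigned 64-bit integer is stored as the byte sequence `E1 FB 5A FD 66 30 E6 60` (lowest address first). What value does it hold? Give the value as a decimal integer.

6982321491179928545

In little-endian order the low byte comes first in memory.
Reassemble most-significant byte first: 60 E6 30 66 FD 5A FB E1 → 0x60E63066FD5AFBE1.
0x60E63066FD5AFBE1 = 6982321491179928545.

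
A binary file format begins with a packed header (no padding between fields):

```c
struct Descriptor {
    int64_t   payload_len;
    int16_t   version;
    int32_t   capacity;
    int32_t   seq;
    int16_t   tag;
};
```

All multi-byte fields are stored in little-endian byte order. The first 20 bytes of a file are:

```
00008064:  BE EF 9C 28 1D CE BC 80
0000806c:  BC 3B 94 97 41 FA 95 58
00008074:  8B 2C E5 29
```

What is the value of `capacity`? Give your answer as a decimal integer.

`capacity` follows `payload_len` (8 B), `version` (2 B), so it starts at offset 8 + 2 = 10 and occupies 4 bytes.
Bytes at offsets 10..13: 94 97 41 FA.
In little-endian order the low byte comes first in memory.
Reassemble most-significant byte first: FA 41 97 94 → 0xFA419794.
Top bit is set, so as a signed 32-bit value this is 0xFA419794 − 2^32 = -96364652.

-96364652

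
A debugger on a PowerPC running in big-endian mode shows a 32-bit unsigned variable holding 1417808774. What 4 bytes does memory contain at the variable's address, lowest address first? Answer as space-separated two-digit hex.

54 82 0B 86

1417808774 in hexadecimal, padded to 32 bits, is 0x54820B86.
Split into bytes (most-significant first): 54 82 0B 86.
In big-endian order the high byte comes first in memory.
So the memory order matches the most-significant-first order: 54 82 0B 86.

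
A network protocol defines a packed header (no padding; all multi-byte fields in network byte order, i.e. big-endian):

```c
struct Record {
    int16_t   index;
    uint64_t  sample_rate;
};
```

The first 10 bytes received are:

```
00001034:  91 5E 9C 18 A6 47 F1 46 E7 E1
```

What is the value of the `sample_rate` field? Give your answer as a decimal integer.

11247922897278658529

`sample_rate` follows `index` (2 bytes), so it starts at byte offset 2 and occupies 8 bytes.
Bytes at offsets 2..9: 9C 18 A6 47 F1 46 E7 E1.
Big-endian stores the most-significant byte at the lowest address.
The bytes are already most-significant first: 0x9C18A647F146E7E1.
0x9C18A647F146E7E1 = 11247922897278658529.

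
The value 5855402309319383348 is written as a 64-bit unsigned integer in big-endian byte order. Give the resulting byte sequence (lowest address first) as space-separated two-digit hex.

5855402309319383348 in hexadecimal, padded to 64 bits, is 0x5142916087FBD934.
Split into bytes (most-significant first): 51 42 91 60 87 FB D9 34.
In big-endian order the high byte comes first in memory.
So the memory order matches the most-significant-first order: 51 42 91 60 87 FB D9 34.

51 42 91 60 87 FB D9 34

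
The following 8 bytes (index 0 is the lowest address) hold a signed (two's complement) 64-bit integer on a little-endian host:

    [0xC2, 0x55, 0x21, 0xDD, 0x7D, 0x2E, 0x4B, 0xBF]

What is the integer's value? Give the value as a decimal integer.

In little-endian order the low byte comes first in memory.
Reassemble most-significant byte first: BF 4B 2E 7D DD 21 55 C2 → 0xBF4B2E7DDD2155C2.
Top bit is set, so as a signed 64-bit value this is 0xBF4B2E7DDD2155C2 − 2^64 = -4662581871096277566.

-4662581871096277566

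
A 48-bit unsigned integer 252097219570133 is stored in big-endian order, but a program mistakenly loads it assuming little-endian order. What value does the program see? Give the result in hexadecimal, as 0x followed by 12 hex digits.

252097219570133 in 48-bit hexadecimal is 0xE547F538A9D5.
Stored big-endian, the bytes at ascending addresses are E5 47 F5 38 A9 D5.
Read back as little-endian, the first byte is least significant, giving 0xD5A938F547E5.

0xD5A938F547E5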